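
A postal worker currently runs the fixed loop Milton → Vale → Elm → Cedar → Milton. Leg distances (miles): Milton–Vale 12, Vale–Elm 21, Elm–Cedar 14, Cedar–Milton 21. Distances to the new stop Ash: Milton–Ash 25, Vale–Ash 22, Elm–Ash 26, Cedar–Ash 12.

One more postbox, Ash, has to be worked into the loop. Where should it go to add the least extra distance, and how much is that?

Minimum extra distance: 16 miles, inserting Ash between Cedar and Milton.

Insertion cost between consecutive stops i–j is d(i,Ash) + d(Ash,j) − d(i,j):
  between Milton and Vale: 25 + 22 − 12 = 35
  between Vale and Elm: 22 + 26 − 21 = 27
  between Elm and Cedar: 26 + 12 − 14 = 24
  between Cedar and Milton: 12 + 25 − 21 = 16
Cheapest insertion is between Cedar and Milton, adding 16.
New total = 68 + 16 = 84.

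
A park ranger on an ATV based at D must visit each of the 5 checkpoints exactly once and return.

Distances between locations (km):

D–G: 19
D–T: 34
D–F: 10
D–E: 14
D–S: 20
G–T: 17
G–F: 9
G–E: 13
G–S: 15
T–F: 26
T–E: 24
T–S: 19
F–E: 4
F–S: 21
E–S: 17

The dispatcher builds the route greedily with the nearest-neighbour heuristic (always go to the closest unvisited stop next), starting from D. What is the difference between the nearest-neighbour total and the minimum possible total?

Excess over optimum: 12 km.

From D: F=10, E=14, G=19, S=20, T=34 → choose F (10).
From F: E=4, G=9, S=21, T=26 → choose E (4).
From E: G=13, S=17, T=24 → choose G (13).
From G: S=15, T=17 → choose S (15).
From S: T=19 → choose T (19).
NN route D → F → E → G → S → T → D costs 95.
Optimal: D → F → E → G → T → S → D costs 83 (by enumerating all 60 distinct tours).
Excess = 95 − 83 = 12.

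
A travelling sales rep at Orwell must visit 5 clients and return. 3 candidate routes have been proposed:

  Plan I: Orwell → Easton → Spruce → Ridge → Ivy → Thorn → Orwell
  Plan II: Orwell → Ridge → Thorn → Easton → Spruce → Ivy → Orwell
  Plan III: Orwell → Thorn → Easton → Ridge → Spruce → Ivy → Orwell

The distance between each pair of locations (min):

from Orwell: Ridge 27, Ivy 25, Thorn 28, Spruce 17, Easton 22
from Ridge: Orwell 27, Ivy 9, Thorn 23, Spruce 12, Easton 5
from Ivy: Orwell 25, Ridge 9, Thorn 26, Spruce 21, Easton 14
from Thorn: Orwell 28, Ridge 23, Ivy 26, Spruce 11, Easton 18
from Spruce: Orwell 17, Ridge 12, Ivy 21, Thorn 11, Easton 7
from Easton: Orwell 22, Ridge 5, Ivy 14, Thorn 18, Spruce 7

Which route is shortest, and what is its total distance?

Plan I: 22 + 7 + 12 + 9 + 26 + 28 = 104
Plan II: 27 + 23 + 18 + 7 + 21 + 25 = 121
Plan III: 28 + 18 + 5 + 12 + 21 + 25 = 109

104 min — Plan I is the shortest.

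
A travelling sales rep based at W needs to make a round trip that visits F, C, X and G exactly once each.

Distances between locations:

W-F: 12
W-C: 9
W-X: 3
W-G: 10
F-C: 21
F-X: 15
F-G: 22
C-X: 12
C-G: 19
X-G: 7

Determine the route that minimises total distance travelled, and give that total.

With 4 stops there are 4!/2 = 12 distinct round trips (a route and its reverse cost the same).
W - F - C - X - G - W: 12+21+12+7+10 = 62
W - F - C - G - X - W: 12+21+19+7+3 = 62
W - F - X - C - G - W: 12+15+12+19+10 = 68
W - F - X - G - C - W: 12+15+7+19+9 = 62
W - F - G - C - X - W: 12+22+19+12+3 = 68
W - F - G - X - C - W: 12+22+7+12+9 = 62
W - C - F - X - G - W: 9+21+15+7+10 = 62
W - C - F - G - X - W: 9+21+22+7+3 = 62
W - C - X - F - G - W: 9+12+15+22+10 = 68
W - C - G - F - X - W: 9+19+22+15+3 = 68
W - X - F - C - G - W: 3+15+21+19+10 = 68
W - X - C - F - G - W: 3+12+21+22+10 = 68
The minimum is 62.
One optimal route: W → F → C → X → G → W (or its reverse).

62 — the shortest possible round trip.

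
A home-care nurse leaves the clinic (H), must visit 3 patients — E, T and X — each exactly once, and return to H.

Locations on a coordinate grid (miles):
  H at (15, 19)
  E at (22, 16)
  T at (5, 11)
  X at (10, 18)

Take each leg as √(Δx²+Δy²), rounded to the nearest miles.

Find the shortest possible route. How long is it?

40 miles — the shortest possible round trip.

There are 3 distinct closed tours to check (reversals are equivalent).
H → E → T → X → H: 8+18+9+5 = 40
H → E → X → T → H: 8+12+9+13 = 42
H → T → E → X → H: 13+18+12+5 = 48
The minimum is 40.
One optimal route: H → E → T → X → H (or its reverse).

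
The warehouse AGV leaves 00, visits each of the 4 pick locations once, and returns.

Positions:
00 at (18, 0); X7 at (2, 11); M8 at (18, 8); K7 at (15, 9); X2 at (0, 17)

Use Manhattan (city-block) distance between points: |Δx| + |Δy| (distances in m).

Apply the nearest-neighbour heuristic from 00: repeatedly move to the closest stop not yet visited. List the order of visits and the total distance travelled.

From 00: distances to unvisited — M8=8, K7=12, X7=27, X2=35. Nearest is M8 (8).
From M8: distances to unvisited — K7=4, X7=19, X2=27. Nearest is K7 (4).
From K7: distances to unvisited — X7=15, X2=23. Nearest is X7 (15).
From X7: distances to unvisited — X2=8. Nearest is X2 (8).
Return X2→00: 35.
Total = 8 + 4 + 15 + 8 + 35 = 70.

Nearest-neighbour total = 70 m; route 00 → M8 → K7 → X7 → X2 → 00.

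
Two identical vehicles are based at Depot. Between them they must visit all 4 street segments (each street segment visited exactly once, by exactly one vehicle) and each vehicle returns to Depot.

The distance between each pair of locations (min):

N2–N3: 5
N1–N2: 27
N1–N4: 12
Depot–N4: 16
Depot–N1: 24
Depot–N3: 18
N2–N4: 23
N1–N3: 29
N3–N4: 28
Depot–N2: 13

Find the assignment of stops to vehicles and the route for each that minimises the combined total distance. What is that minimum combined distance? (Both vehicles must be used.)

Check every non-empty split of the stops between the two vehicles; for each half take its own optimal tour:
  {N1} + {N2, N3, N4}: 48 + 62 = 110
  {N2} + {N1, N3, N4}: 26 + 75 = 101
  {N1, N2} + {N3, N4}: 64 + 62 = 126
  {N3} + {N1, N2, N4}: 36 + 68 = 104
  {N1, N3} + {N2, N4}: 71 + 52 = 123
  {N2, N3} + {N1, N4}: 36 + 52 = 88
  … (7 splits in total)
Best: vehicle 1 Depot → N2 → N3 → Depot = 36; vehicle 2 Depot → N1 → N4 → Depot = 52; combined 88.

Minimum combined distance: 88 min.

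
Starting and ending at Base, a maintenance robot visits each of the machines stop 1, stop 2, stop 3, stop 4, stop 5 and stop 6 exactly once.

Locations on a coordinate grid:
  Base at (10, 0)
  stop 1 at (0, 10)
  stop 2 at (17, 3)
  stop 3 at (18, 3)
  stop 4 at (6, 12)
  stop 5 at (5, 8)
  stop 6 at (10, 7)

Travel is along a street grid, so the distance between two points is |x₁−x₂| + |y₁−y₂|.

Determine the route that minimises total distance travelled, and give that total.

60 — the shortest possible round trip.

There are 360 distinct closed tours to check (reversals are equivalent).
Base - stop 1 - stop 2 - stop 3 - stop 4 - stop 5 - stop 6 - Base: 20+24+1+21+5+6+7 = 84
Base - stop 1 - stop 2 - stop 3 - stop 4 - stop 6 - stop 5 - Base: 20+24+1+21+9+6+13 = 94
Base - stop 1 - stop 2 - stop 3 - stop 5 - stop 4 - stop 6 - Base: 20+24+1+18+5+9+7 = 84
Base - stop 1 - stop 2 - stop 3 - stop 5 - stop 6 - stop 4 - Base: 20+24+1+18+6+9+16 = 94
Base - stop 1 - stop 2 - stop 3 - stop 6 - stop 4 - stop 5 - Base: 20+24+1+12+9+5+13 = 84
Base - stop 1 - stop 2 - stop 3 - stop 6 - stop 5 - stop 4 - Base: 20+24+1+12+6+5+16 = 84
Base - stop 1 - stop 2 - stop 4 - stop 3 - stop 5 - stop 6 - Base: 20+24+20+21+18+6+7 = 116
Base - stop 1 - stop 2 - stop 4 - stop 3 - stop 6 - stop 5 - Base: 20+24+20+21+12+6+13 = 116
… (352 more)
Base - stop 2 - stop 3 - stop 4 - stop 1 - stop 5 - stop 6 - Base: 10+1+21+8+7+6+7 = 60  ← best
The minimum is 60.
One optimal route: Base → stop 2 → stop 3 → stop 4 → stop 1 → stop 5 → stop 6 → Base (or its reverse).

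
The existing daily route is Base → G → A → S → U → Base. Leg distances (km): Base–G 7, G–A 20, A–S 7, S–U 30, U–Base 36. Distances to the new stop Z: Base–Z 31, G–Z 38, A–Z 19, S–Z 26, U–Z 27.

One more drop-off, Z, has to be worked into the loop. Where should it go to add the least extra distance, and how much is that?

Minimum extra distance: 22 km, inserting Z between U and Base.

Insertion cost between consecutive stops i–j is d(i,Z) + d(Z,j) − d(i,j):
  between Base and G: 31 + 38 − 7 = 62
  between G and A: 38 + 19 − 20 = 37
  between A and S: 19 + 26 − 7 = 38
  between S and U: 26 + 27 − 30 = 23
  between U and Base: 27 + 31 − 36 = 22
Cheapest insertion is between U and Base, adding 22.
New total = 100 + 22 = 122.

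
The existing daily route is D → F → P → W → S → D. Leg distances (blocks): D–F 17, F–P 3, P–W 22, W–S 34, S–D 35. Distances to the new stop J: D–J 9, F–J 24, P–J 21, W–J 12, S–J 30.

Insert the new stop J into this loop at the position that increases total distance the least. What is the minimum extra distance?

Adding 4 blocks by placing J on the S–D leg.

Insertion cost between consecutive stops i–j is d(i,J) + d(J,j) − d(i,j):
  between D and F: 9 + 24 − 17 = 16
  between F and P: 24 + 21 − 3 = 42
  between P and W: 21 + 12 − 22 = 11
  between W and S: 12 + 30 − 34 = 8
  between S and D: 30 + 9 − 35 = 4
Cheapest insertion is between S and D, adding 4.
New total = 111 + 4 = 115.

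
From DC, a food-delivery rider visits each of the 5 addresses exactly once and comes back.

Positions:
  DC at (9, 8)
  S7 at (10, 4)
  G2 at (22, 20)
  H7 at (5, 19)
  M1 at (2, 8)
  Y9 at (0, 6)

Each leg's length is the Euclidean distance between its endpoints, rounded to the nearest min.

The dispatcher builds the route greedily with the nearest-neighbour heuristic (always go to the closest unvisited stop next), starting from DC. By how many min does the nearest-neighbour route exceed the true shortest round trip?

2 min longer than the optimal tour.

DC: S7=4, M1=7, Y9=9, H7=12, G2=18 ⇒ S7
S7: M1=9, Y9=10, H7=16, G2=20 ⇒ M1
M1: Y9=3, H7=11, G2=23 ⇒ Y9
Y9: H7=14, G2=26 ⇒ H7
H7: G2=17 ⇒ G2
NN route DC → S7 → M1 → Y9 → H7 → G2 → DC costs 65.
Optimal: DC → S7 → Y9 → M1 → H7 → G2 → DC costs 63 (by enumerating all 60 distinct tours).
Excess = 65 − 63 = 2.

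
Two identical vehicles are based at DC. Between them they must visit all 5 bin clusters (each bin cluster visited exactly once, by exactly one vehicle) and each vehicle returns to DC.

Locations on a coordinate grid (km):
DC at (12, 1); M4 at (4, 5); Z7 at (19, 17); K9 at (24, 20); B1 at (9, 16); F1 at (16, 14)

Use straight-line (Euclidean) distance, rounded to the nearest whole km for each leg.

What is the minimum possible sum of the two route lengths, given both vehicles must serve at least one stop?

Minimum combined distance: 72 km.

There are 2^4 − 1 = 15 ways to divide the 5 stops into two non-empty groups. For each, the best each vehicle can do is its own shortest tour through its group:
  {M4} + {Z7, K9, B1, F1}: 18 + 54 = 72
  {Z7} + {M4, K9, B1, F1}: 34 + 60 = 94
  {M4, Z7} + {K9, B1, F1}: 45 + 54 = 99
  {K9} + {M4, Z7, B1, F1}: 44 + 49 = 93
  {M4, K9} + {Z7, B1, F1}: 56 + 43 = 99
  {Z7, K9} + {M4, B1, F1}: 45 + 42 = 87
  … (15 splits in total)
Best: vehicle 1 DC → M4 → DC = 18; vehicle 2 DC → K9 → Z7 → F1 → B1 → DC = 54; combined 72.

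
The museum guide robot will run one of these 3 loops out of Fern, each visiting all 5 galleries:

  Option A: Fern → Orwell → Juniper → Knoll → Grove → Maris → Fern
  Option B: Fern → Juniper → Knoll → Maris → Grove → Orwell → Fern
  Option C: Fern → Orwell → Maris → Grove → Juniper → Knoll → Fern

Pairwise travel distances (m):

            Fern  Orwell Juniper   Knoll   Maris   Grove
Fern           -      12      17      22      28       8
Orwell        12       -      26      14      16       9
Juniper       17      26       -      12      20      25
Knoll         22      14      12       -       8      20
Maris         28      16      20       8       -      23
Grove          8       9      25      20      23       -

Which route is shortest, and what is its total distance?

Option A: 12 + 26 + 12 + 20 + 23 + 28 = 121
Option B: 17 + 12 + 8 + 23 + 9 + 12 = 81
Option C: 12 + 16 + 23 + 25 + 12 + 22 = 110

81 m — Option B is the shortest.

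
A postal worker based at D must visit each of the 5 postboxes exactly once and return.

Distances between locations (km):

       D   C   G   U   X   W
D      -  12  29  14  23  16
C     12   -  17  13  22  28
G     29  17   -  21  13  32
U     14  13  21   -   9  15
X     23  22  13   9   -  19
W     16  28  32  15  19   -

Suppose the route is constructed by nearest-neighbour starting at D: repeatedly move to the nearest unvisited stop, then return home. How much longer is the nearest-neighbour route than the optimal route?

The nearest-neighbour route is 13 km longer than optimal.

D: C=12, U=14, W=16, X=23, G=29 ⇒ C
C: U=13, G=17, X=22, W=28 ⇒ U
U: X=9, W=15, G=21 ⇒ X
X: G=13, W=19 ⇒ G
G: W=32 ⇒ W
NN route D → C → U → X → G → W → D costs 95.
Optimal: D → C → G → X → U → W → D costs 82 (by enumerating all 60 distinct tours).
Excess = 95 − 82 = 13.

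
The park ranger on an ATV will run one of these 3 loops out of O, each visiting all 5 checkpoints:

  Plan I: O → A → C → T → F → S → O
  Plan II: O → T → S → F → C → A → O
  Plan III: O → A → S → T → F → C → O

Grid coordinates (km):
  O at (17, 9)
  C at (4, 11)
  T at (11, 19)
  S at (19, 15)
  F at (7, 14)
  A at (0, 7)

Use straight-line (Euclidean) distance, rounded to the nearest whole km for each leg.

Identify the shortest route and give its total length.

Plan I: 17 + 6 + 11 + 6 + 12 + 6 = 58
Plan II: 12 + 9 + 12 + 4 + 6 + 17 = 60
Plan III: 17 + 21 + 9 + 6 + 4 + 13 = 70

Shortest is Plan I, total 58 km.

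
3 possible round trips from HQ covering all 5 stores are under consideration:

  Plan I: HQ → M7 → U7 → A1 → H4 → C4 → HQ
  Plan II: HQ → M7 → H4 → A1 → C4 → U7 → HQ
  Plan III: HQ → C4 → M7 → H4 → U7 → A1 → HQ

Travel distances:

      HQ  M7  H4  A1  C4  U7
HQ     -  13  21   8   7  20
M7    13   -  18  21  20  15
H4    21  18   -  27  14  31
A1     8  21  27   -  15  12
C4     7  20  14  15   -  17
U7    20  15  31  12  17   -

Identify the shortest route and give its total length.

Shortest is Plan I, total 88.

Plan I: 13 + 15 + 12 + 27 + 14 + 7 = 88
Plan II: 13 + 18 + 27 + 15 + 17 + 20 = 110
Plan III: 7 + 20 + 18 + 31 + 12 + 8 = 96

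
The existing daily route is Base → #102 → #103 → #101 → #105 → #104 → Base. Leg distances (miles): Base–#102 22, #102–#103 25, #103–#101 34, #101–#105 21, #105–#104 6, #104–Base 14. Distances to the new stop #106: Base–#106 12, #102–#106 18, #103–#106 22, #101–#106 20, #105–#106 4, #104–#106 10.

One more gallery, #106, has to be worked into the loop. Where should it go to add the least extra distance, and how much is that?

Insertion cost between consecutive stops i–j is d(i,#106) + d(#106,j) − d(i,j):
  between Base and #102: 12 + 18 − 22 = 8
  between #102 and #103: 18 + 22 − 25 = 15
  between #103 and #101: 22 + 20 − 34 = 8
  between #101 and #105: 20 + 4 − 21 = 3
  between #105 and #104: 4 + 10 − 6 = 8
  between #104 and Base: 10 + 12 − 14 = 8
Cheapest insertion is between #101 and #105, adding 3.
New total = 122 + 3 = 125.

Minimum extra distance: 3 miles, inserting #106 between #101 and #105.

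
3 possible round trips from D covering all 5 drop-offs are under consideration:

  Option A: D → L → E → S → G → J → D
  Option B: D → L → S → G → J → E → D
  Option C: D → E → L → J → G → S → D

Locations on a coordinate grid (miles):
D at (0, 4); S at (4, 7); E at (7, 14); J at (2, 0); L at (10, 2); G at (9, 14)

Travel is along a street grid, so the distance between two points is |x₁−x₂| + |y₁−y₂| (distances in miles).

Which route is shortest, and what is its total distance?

76 miles — Option A is the shortest.

Option A: 12 + 15 + 10 + 12 + 21 + 6 = 76
Option B: 12 + 11 + 12 + 21 + 19 + 17 = 92
Option C: 17 + 15 + 10 + 21 + 12 + 7 = 82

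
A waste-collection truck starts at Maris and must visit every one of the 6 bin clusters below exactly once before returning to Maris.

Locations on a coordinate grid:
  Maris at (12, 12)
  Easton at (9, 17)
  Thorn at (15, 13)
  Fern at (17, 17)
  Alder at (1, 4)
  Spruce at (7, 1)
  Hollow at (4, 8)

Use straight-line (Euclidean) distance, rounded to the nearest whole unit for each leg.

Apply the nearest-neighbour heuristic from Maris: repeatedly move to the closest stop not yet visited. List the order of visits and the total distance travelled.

At Maris the remaining stops are Thorn 3, Easton 6, Fern 7, Hollow 9, Spruce 12, Alder 14; go to Thorn.
At Thorn the remaining stops are Fern 4, Easton 7, Hollow 12, Spruce 14, Alder 17; go to Fern.
At Fern the remaining stops are Easton 8, Hollow 16, Spruce 19, Alder 21; go to Easton.
At Easton the remaining stops are Hollow 10, Alder 15, Spruce 16; go to Hollow.
At Hollow the remaining stops are Alder 5, Spruce 8; go to Alder.
At Alder the remaining stops are Spruce 7; go to Spruce.
Return Spruce→Maris: 12.
Total = 3 + 4 + 8 + 10 + 5 + 7 + 12 = 49.

Nearest-neighbour total = 49; route Maris → Thorn → Fern → Easton → Hollow → Alder → Spruce → Maris.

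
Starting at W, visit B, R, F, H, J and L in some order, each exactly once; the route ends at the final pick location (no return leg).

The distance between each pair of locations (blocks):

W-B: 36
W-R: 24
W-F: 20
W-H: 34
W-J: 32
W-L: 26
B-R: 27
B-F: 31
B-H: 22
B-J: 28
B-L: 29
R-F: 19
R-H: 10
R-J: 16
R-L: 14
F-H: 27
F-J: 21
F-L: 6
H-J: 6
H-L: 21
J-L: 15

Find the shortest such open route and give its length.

Shortest open route: 84 blocks.

There are 6! = 720 possible orderings.
W - B - R - F - H - J - L: 36+27+19+27+6+15 = 130
W - B - R - F - H - L - J: 36+27+19+27+21+15 = 145
W - B - R - F - J - H - L: 36+27+19+21+6+21 = 130
W - B - R - F - J - L - H: 36+27+19+21+15+21 = 139
W - B - R - F - L - H - J: 36+27+19+6+21+6 = 115
W - B - R - F - L - J - H: 36+27+19+6+15+6 = 109
W - B - R - H - F - J - L: 36+27+10+27+21+15 = 136
W - B - R - H - F - L - J: 36+27+10+27+6+15 = 121
… (712 more)
W - F - L - R - H - J - B: 20+6+14+10+6+28 = 84  ← best
The minimum is 84.
One shortest path: W → F → L → R → H → J → B.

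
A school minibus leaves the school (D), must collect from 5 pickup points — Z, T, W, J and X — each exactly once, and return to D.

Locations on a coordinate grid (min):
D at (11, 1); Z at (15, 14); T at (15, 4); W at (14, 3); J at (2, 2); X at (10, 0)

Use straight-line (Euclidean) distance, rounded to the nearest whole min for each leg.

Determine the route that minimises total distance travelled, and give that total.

With 5 stops there are 5!/2 = 60 distinct round trips (a route and its reverse cost the same).
D - Z - T - W - J - X - D: 14+10+1+12+8+1 = 46
D - Z - T - W - X - J - D: 14+10+1+5+8+9 = 47
D - Z - T - J - W - X - D: 14+10+13+12+5+1 = 55
D - Z - T - J - X - W - D: 14+10+13+8+5+4 = 54
D - Z - T - X - W - J - D: 14+10+6+5+12+9 = 56
D - Z - T - X - J - W - D: 14+10+6+8+12+4 = 54
D - Z - W - T - J - X - D: 14+11+1+13+8+1 = 48
D - Z - W - T - X - J - D: 14+11+1+6+8+9 = 49
D - Z - W - J - T - X - D: 14+11+12+13+6+1 = 57
D - Z - W - J - X - T - D: 14+11+12+8+6+5 = 56
D - Z - W - X - T - J - D: 14+11+5+6+13+9 = 58
D - Z - W - X - J - T - D: 14+11+5+8+13+5 = 56
D - Z - J - T - W - X - D: 14+18+13+1+5+1 = 52
D - Z - J - T - X - W - D: 14+18+13+6+5+4 = 60
… (46 more)
D - W - T - Z - J - X - D: 4+1+10+18+8+1 = 42  ← best
The minimum is 42.
One optimal route: D → W → T → Z → J → X → D (or its reverse).

Shortest round trip = 42 min.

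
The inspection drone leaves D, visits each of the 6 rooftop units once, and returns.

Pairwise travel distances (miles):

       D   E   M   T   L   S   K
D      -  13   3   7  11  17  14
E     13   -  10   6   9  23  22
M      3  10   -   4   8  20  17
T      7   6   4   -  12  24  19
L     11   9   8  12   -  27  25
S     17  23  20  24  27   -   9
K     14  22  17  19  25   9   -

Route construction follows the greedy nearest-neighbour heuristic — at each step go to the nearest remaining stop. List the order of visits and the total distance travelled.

At D the remaining stops are M 3, T 7, L 11, E 13, K 14, S 17; go to M.
At M the remaining stops are T 4, L 8, E 10, K 17, S 20; go to T.
At T the remaining stops are E 6, L 12, K 19, S 24; go to E.
At E the remaining stops are L 9, K 22, S 23; go to L.
At L the remaining stops are K 25, S 27; go to K.
At K the remaining stops are S 9; go to S.
Return S→D: 17.
Total = 3 + 4 + 6 + 9 + 25 + 9 + 17 = 73.

Nearest-neighbour total = 73 miles; route D → M → T → E → L → K → S → D.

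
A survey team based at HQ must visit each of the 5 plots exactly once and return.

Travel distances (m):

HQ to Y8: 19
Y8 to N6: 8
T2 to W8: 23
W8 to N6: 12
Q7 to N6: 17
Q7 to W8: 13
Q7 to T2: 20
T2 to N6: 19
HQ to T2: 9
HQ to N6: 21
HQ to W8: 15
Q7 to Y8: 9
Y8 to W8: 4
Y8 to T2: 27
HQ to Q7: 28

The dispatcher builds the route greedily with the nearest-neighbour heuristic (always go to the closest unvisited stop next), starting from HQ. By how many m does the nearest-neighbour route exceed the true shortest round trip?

From HQ: T2=9, W8=15, Y8=19, N6=21, Q7=28 → choose T2 (9).
From T2: N6=19, Q7=20, W8=23, Y8=27 → choose N6 (19).
From N6: Y8=8, W8=12, Q7=17 → choose Y8 (8).
From Y8: W8=4, Q7=9 → choose W8 (4).
From W8: Q7=13 → choose Q7 (13).
NN route HQ → T2 → N6 → Y8 → W8 → Q7 → HQ costs 81.
Optimal: HQ → T2 → Q7 → Y8 → N6 → W8 → HQ costs 73 (by enumerating all 60 distinct tours).
Excess = 81 − 73 = 8.

The nearest-neighbour route is 8 m longer than optimal.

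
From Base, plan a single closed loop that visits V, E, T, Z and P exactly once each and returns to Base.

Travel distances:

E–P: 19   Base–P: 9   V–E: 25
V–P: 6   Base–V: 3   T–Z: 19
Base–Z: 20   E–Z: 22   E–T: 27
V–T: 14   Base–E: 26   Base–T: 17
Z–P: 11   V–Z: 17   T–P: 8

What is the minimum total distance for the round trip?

There are 60 distinct closed tours to check (reversals are equivalent).
Base→V→E→T→Z→P→Base: 3+25+27+19+11+9 = 94
Base→V→E→T→P→Z→Base: 3+25+27+8+11+20 = 94
Base→V→E→Z→T→P→Base: 3+25+22+19+8+9 = 86
Base→V→E→Z→P→T→Base: 3+25+22+11+8+17 = 86
Base→V→E→P→T→Z→Base: 3+25+19+8+19+20 = 94
Base→V→E→P→Z→T→Base: 3+25+19+11+19+17 = 94
Base→V→T→E→Z→P→Base: 3+14+27+22+11+9 = 86
Base→V→T→E→P→Z→Base: 3+14+27+19+11+20 = 94
Base→V→T→Z→E→P→Base: 3+14+19+22+19+9 = 86
Base→V→T→Z→P→E→Base: 3+14+19+11+19+26 = 92
Base→V→T→P→E→Z→Base: 3+14+8+19+22+20 = 86
Base→V→T→P→Z→E→Base: 3+14+8+11+22+26 = 84
Base→V→Z→E→T→P→Base: 3+17+22+27+8+9 = 86
Base→V→Z→E→P→T→Base: 3+17+22+19+8+17 = 86
… (46 more)
The minimum is 84.
One optimal route: Base → V → T → P → Z → E → Base (or its reverse).

84 — the shortest possible round trip.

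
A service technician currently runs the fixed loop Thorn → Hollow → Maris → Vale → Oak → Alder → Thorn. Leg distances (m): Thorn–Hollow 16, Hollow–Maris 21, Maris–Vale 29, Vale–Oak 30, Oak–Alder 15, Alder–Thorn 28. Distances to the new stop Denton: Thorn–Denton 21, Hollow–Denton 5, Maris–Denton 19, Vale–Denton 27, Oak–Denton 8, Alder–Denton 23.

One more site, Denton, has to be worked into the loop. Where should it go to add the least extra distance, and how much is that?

Insertion cost between consecutive stops i–j is d(i,Denton) + d(Denton,j) − d(i,j):
  between Thorn and Hollow: 21 + 5 − 16 = 10
  between Hollow and Maris: 5 + 19 − 21 = 3
  between Maris and Vale: 19 + 27 − 29 = 17
  between Vale and Oak: 27 + 8 − 30 = 5
  between Oak and Alder: 8 + 23 − 15 = 16
  between Alder and Thorn: 23 + 21 − 28 = 16
Cheapest insertion is between Hollow and Maris, adding 3.
New total = 139 + 3 = 142.

+3 m — insert Denton between Hollow and Maris.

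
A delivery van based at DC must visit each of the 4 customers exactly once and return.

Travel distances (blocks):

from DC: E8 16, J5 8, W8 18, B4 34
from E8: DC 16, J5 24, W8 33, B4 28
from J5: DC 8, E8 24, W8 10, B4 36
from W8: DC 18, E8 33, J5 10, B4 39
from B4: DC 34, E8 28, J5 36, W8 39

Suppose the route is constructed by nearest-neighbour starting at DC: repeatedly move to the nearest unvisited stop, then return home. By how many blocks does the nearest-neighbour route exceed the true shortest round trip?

The nearest-neighbour route is 12 blocks longer than optimal.

From DC: J5=8, E8=16, W8=18, B4=34 → choose J5 (8).
From J5: W8=10, E8=24, B4=36 → choose W8 (10).
From W8: E8=33, B4=39 → choose E8 (33).
From E8: B4=28 → choose B4 (28).
NN route DC → J5 → W8 → E8 → B4 → DC costs 113.
Optimal: DC → E8 → B4 → W8 → J5 → DC costs 101 (by enumerating all 12 distinct tours).
Excess = 113 − 101 = 12.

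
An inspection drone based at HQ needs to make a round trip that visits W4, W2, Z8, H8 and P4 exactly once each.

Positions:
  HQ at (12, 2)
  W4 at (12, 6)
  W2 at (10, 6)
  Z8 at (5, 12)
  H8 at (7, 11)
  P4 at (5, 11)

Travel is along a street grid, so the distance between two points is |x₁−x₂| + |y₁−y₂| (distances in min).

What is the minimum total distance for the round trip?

Minimum total distance: 34 min.

There are 60 distinct closed tours to check (reversals are equivalent).
HQ→W4→W2→Z8→H8→P4→HQ: 4+2+11+3+2+16 = 38
HQ→W4→W2→Z8→P4→H8→HQ: 4+2+11+1+2+14 = 34
HQ→W4→W2→H8→Z8→P4→HQ: 4+2+8+3+1+16 = 34
HQ→W4→W2→H8→P4→Z8→HQ: 4+2+8+2+1+17 = 34
HQ→W4→W2→P4→Z8→H8→HQ: 4+2+10+1+3+14 = 34
HQ→W4→W2→P4→H8→Z8→HQ: 4+2+10+2+3+17 = 38
HQ→W4→Z8→W2→H8→P4→HQ: 4+13+11+8+2+16 = 54
HQ→W4→Z8→W2→P4→H8→HQ: 4+13+11+10+2+14 = 54
HQ→W4→Z8→H8→W2→P4→HQ: 4+13+3+8+10+16 = 54
HQ→W4→Z8→H8→P4→W2→HQ: 4+13+3+2+10+6 = 38
HQ→W4→Z8→P4→W2→H8→HQ: 4+13+1+10+8+14 = 50
HQ→W4→Z8→P4→H8→W2→HQ: 4+13+1+2+8+6 = 34
HQ→W4→H8→W2→Z8→P4→HQ: 4+10+8+11+1+16 = 50
HQ→W4→H8→W2→P4→Z8→HQ: 4+10+8+10+1+17 = 50
… (46 more)
The minimum is 34.
One optimal route: HQ → W4 → W2 → Z8 → P4 → H8 → HQ (or its reverse).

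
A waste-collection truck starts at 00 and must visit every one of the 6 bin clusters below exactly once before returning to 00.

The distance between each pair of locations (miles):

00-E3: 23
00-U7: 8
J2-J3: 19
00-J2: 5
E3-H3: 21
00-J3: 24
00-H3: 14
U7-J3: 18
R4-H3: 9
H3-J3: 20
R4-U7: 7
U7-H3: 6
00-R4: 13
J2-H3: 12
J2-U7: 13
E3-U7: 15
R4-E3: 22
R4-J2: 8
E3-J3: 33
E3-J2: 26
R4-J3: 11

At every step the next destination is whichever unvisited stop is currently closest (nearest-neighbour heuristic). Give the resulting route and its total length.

Nearest-neighbour total = 102 miles; route 00 → J2 → R4 → U7 → H3 → J3 → E3 → 00.

From 00: distances to unvisited — J2=5, U7=8, R4=13, H3=14, E3=23, J3=24. Nearest is J2 (5).
From J2: distances to unvisited — R4=8, H3=12, U7=13, J3=19, E3=26. Nearest is R4 (8).
From R4: distances to unvisited — U7=7, H3=9, J3=11, E3=22. Nearest is U7 (7).
From U7: distances to unvisited — H3=6, E3=15, J3=18. Nearest is H3 (6).
From H3: distances to unvisited — J3=20, E3=21. Nearest is J3 (20).
From J3: distances to unvisited — E3=33. Nearest is E3 (33).
Return E3→00: 23.
Total = 5 + 8 + 7 + 6 + 20 + 33 + 23 = 102.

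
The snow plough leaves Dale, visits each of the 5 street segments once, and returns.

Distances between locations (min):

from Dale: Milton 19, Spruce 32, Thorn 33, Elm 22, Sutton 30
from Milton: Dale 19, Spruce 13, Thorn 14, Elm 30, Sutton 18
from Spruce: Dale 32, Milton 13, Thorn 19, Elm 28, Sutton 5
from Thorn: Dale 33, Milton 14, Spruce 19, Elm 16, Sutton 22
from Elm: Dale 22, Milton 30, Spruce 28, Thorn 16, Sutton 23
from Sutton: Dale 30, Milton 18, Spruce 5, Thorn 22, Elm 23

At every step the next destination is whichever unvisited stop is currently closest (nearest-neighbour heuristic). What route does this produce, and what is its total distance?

From Dale: distances to unvisited — Milton=19, Elm=22, Sutton=30, Spruce=32, Thorn=33. Nearest is Milton (19).
From Milton: distances to unvisited — Spruce=13, Thorn=14, Sutton=18, Elm=30. Nearest is Spruce (13).
From Spruce: distances to unvisited — Sutton=5, Thorn=19, Elm=28. Nearest is Sutton (5).
From Sutton: distances to unvisited — Thorn=22, Elm=23. Nearest is Thorn (22).
From Thorn: distances to unvisited — Elm=16. Nearest is Elm (16).
Return Elm→Dale: 22.
Total = 19 + 13 + 5 + 22 + 16 + 22 = 97.

97 min along Dale → Milton → Spruce → Sutton → Thorn → Elm → Dale.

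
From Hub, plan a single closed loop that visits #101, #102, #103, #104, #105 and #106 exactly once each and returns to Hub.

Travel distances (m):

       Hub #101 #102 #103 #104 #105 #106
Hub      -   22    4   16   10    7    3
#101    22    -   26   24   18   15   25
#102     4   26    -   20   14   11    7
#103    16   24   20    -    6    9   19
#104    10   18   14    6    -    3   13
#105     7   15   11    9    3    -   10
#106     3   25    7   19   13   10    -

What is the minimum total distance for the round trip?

Hub → #101 → #102 → #103 → #104 → #105 → #106 → Hub: 22+26+20+6+3+10+3 = 90
Hub → #101 → #102 → #103 → #104 → #106 → #105 → Hub: 22+26+20+6+13+10+7 = 104
Hub → #101 → #102 → #103 → #105 → #104 → #106 → Hub: 22+26+20+9+3+13+3 = 96
Hub → #101 → #102 → #103 → #105 → #106 → #104 → Hub: 22+26+20+9+10+13+10 = 110
Hub → #101 → #102 → #103 → #106 → #104 → #105 → Hub: 22+26+20+19+13+3+7 = 110
Hub → #101 → #102 → #103 → #106 → #105 → #104 → Hub: 22+26+20+19+10+3+10 = 110
Hub → #101 → #102 → #104 → #103 → #105 → #106 → Hub: 22+26+14+6+9+10+3 = 90
Hub → #101 → #102 → #104 → #103 → #106 → #105 → Hub: 22+26+14+6+19+10+7 = 104
… (352 more)
Hub → #101 → #103 → #104 → #105 → #102 → #106 → Hub: 22+24+6+3+11+7+3 = 76  ← best
The minimum is 76.
One optimal route: Hub → #101 → #103 → #104 → #105 → #102 → #106 → Hub (or its reverse).

Minimum total distance: 76 m.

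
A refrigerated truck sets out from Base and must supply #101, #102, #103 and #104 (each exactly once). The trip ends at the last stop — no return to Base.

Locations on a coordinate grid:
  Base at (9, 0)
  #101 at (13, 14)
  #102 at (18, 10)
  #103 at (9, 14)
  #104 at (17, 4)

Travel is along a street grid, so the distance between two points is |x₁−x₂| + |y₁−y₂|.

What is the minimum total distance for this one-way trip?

32 — the minimum one-way total.

There are 4! = 24 possible orderings.
Base→#101→#102→#103→#104: 18+9+13+18 = 58
Base→#101→#102→#104→#103: 18+9+7+18 = 52
Base→#101→#103→#102→#104: 18+4+13+7 = 42
Base→#101→#103→#104→#102: 18+4+18+7 = 47
Base→#101→#104→#102→#103: 18+14+7+13 = 52
Base→#101→#104→#103→#102: 18+14+18+13 = 63
Base→#102→#101→#103→#104: 19+9+4+18 = 50
Base→#102→#101→#104→#103: 19+9+14+18 = 60
Base→#102→#103→#101→#104: 19+13+4+14 = 50
Base→#102→#103→#104→#101: 19+13+18+14 = 64
Base→#102→#104→#101→#103: 19+7+14+4 = 44
Base→#102→#104→#103→#101: 19+7+18+4 = 48
Base→#103→#101→#102→#104: 14+4+9+7 = 34
Base→#103→#101→#104→#102: 14+4+14+7 = 39
… (10 more)
Base→#104→#102→#101→#103: 12+7+9+4 = 32  ← best
The minimum is 32.
One shortest path: Base → #104 → #102 → #101 → #103.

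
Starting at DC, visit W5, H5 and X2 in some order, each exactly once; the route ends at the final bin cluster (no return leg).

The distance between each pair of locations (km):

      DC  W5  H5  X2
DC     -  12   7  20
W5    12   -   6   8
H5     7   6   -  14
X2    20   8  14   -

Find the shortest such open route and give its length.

Shortest open route: 21 km.

There are 3! = 6 possible orderings.
DC → W5 → H5 → X2: 12+6+14 = 32
DC → W5 → X2 → H5: 12+8+14 = 34
DC → H5 → W5 → X2: 7+6+8 = 21
DC → H5 → X2 → W5: 7+14+8 = 29
DC → X2 → W5 → H5: 20+8+6 = 34
DC → X2 → H5 → W5: 20+14+6 = 40
The minimum is 21.
One shortest path: DC → H5 → W5 → X2.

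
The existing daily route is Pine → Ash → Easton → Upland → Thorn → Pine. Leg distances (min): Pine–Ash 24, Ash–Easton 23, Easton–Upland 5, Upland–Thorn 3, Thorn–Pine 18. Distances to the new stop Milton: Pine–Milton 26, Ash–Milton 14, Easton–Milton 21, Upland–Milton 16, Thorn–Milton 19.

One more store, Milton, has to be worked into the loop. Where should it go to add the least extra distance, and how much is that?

Insertion cost between consecutive stops i–j is d(i,Milton) + d(Milton,j) − d(i,j):
  between Pine and Ash: 26 + 14 − 24 = 16
  between Ash and Easton: 14 + 21 − 23 = 12
  between Easton and Upland: 21 + 16 − 5 = 32
  between Upland and Thorn: 16 + 19 − 3 = 32
  between Thorn and Pine: 19 + 26 − 18 = 27
Cheapest insertion is between Ash and Easton, adding 12.
New total = 73 + 12 = 85.

Minimum extra distance: 12 min, inserting Milton between Ash and Easton.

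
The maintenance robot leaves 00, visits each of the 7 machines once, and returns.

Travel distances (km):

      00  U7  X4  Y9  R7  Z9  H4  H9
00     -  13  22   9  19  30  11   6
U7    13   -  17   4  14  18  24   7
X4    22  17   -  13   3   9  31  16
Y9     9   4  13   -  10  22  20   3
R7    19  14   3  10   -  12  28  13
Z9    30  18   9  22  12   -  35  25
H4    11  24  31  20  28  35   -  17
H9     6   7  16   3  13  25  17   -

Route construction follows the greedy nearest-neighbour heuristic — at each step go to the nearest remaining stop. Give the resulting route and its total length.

85 km along 00 → H9 → Y9 → U7 → R7 → X4 → Z9 → H4 → 00.

From 00: distances to unvisited — H9=6, Y9=9, H4=11, U7=13, R7=19, X4=22, Z9=30. Nearest is H9 (6).
From H9: distances to unvisited — Y9=3, U7=7, R7=13, X4=16, H4=17, Z9=25. Nearest is Y9 (3).
From Y9: distances to unvisited — U7=4, R7=10, X4=13, H4=20, Z9=22. Nearest is U7 (4).
From U7: distances to unvisited — R7=14, X4=17, Z9=18, H4=24. Nearest is R7 (14).
From R7: distances to unvisited — X4=3, Z9=12, H4=28. Nearest is X4 (3).
From X4: distances to unvisited — Z9=9, H4=31. Nearest is Z9 (9).
From Z9: distances to unvisited — H4=35. Nearest is H4 (35).
Return H4→00: 11.
Total = 6 + 3 + 4 + 14 + 3 + 9 + 35 + 11 = 85.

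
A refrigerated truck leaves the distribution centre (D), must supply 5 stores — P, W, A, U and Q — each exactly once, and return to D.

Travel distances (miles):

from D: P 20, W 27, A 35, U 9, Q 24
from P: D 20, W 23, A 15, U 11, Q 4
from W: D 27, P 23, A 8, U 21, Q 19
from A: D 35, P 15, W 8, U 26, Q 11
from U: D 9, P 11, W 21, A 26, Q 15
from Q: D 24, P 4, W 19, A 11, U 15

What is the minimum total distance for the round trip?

With 5 stops there are 5!/2 = 60 distinct round trips (a route and its reverse cost the same).
D-P-W-A-U-Q-D: 20+23+8+26+15+24 = 116
D-P-W-A-Q-U-D: 20+23+8+11+15+9 = 86
D-P-W-U-A-Q-D: 20+23+21+26+11+24 = 125
D-P-W-U-Q-A-D: 20+23+21+15+11+35 = 125
D-P-W-Q-A-U-D: 20+23+19+11+26+9 = 108
D-P-W-Q-U-A-D: 20+23+19+15+26+35 = 138
D-P-A-W-U-Q-D: 20+15+8+21+15+24 = 103
D-P-A-W-Q-U-D: 20+15+8+19+15+9 = 86
D-P-A-U-W-Q-D: 20+15+26+21+19+24 = 125
D-P-A-U-Q-W-D: 20+15+26+15+19+27 = 122
D-P-A-Q-W-U-D: 20+15+11+19+21+9 = 95
D-P-A-Q-U-W-D: 20+15+11+15+21+27 = 109
D-P-U-W-A-Q-D: 20+11+21+8+11+24 = 95
D-P-U-W-Q-A-D: 20+11+21+19+11+35 = 117
… (46 more)
D-W-A-Q-P-U-D: 27+8+11+4+11+9 = 70  ← best
The minimum is 70.
One optimal route: D → W → A → Q → P → U → D (or its reverse).

Shortest round trip = 70 miles.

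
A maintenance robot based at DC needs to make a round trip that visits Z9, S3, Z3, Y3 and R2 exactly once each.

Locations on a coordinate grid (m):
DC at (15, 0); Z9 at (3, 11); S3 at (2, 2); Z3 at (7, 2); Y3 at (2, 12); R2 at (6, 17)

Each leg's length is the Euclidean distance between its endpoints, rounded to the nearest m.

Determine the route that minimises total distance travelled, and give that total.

With 5 stops there are 5!/2 = 60 distinct round trips (a route and its reverse cost the same).
DC→Z9→S3→Z3→Y3→R2→DC: 16+9+5+11+6+19 = 66
DC→Z9→S3→Z3→R2→Y3→DC: 16+9+5+15+6+18 = 69
DC→Z9→S3→Y3→Z3→R2→DC: 16+9+10+11+15+19 = 80
DC→Z9→S3→Y3→R2→Z3→DC: 16+9+10+6+15+8 = 64
DC→Z9→S3→R2→Z3→Y3→DC: 16+9+16+15+11+18 = 85
DC→Z9→S3→R2→Y3→Z3→DC: 16+9+16+6+11+8 = 66
DC→Z9→Z3→S3→Y3→R2→DC: 16+10+5+10+6+19 = 66
DC→Z9→Z3→S3→R2→Y3→DC: 16+10+5+16+6+18 = 71
DC→Z9→Z3→Y3→S3→R2→DC: 16+10+11+10+16+19 = 82
DC→Z9→Z3→Y3→R2→S3→DC: 16+10+11+6+16+13 = 72
DC→Z9→Z3→R2→S3→Y3→DC: 16+10+15+16+10+18 = 85
DC→Z9→Z3→R2→Y3→S3→DC: 16+10+15+6+10+13 = 70
DC→Z9→Y3→S3→Z3→R2→DC: 16+1+10+5+15+19 = 66
DC→Z9→Y3→S3→R2→Z3→DC: 16+1+10+16+15+8 = 66
… (46 more)
DC→Z3→S3→Z9→Y3→R2→DC: 8+5+9+1+6+19 = 48  ← best
The minimum is 48.
One optimal route: DC → Z3 → S3 → Z9 → Y3 → R2 → DC (or its reverse).

Shortest round trip = 48 m.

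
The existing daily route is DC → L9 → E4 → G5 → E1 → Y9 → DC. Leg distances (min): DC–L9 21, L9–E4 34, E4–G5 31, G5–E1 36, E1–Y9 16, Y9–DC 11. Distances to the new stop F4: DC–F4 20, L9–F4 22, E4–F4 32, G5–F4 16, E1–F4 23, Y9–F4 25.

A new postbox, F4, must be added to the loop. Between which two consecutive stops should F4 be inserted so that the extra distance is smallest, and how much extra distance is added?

Insertion cost between consecutive stops i–j is d(i,F4) + d(F4,j) − d(i,j):
  between DC and L9: 20 + 22 − 21 = 21
  between L9 and E4: 22 + 32 − 34 = 20
  between E4 and G5: 32 + 16 − 31 = 17
  between G5 and E1: 16 + 23 − 36 = 3
  between E1 and Y9: 23 + 25 − 16 = 32
  between Y9 and DC: 25 + 20 − 11 = 34
Cheapest insertion is between G5 and E1, adding 3.
New total = 149 + 3 = 152.

Minimum extra distance: 3 min, inserting F4 between G5 and E1.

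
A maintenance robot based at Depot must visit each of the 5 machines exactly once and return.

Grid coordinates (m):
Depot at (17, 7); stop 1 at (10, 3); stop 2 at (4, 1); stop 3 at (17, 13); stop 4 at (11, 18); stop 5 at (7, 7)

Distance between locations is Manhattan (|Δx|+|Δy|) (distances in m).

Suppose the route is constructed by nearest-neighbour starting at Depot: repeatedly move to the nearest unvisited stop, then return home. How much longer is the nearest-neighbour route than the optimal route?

From Depot: stop 3=6, stop 5=10, stop 1=11, stop 4=17, stop 2=19 → choose stop 3 (6).
From stop 3: stop 4=11, stop 5=16, stop 1=17, stop 2=25 → choose stop 4 (11).
From stop 4: stop 5=15, stop 1=16, stop 2=24 → choose stop 5 (15).
From stop 5: stop 1=7, stop 2=9 → choose stop 1 (7).
From stop 1: stop 2=8 → choose stop 2 (8).
NN route Depot → stop 3 → stop 4 → stop 5 → stop 1 → stop 2 → Depot costs 66.
Optimal: Depot → stop 1 → stop 2 → stop 5 → stop 4 → stop 3 → Depot costs 60 (by enumerating all 60 distinct tours).
Excess = 66 − 60 = 6.

Excess over optimum: 6 m.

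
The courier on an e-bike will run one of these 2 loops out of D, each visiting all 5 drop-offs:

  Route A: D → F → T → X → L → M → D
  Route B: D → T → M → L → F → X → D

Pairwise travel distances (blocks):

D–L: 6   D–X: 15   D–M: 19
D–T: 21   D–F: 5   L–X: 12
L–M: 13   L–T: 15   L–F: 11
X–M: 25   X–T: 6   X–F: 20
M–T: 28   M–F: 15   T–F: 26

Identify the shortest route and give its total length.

Route A: 5 + 26 + 6 + 12 + 13 + 19 = 81
Route B: 21 + 28 + 13 + 11 + 20 + 15 = 108

81 blocks — Route A is the shortest.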